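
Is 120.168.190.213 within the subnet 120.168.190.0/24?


Subnet network: 120.168.190.0
Test IP AND mask: 120.168.190.0
Yes, 120.168.190.213 is in 120.168.190.0/24


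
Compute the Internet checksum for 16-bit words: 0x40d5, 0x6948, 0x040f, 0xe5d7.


Sum all words (with carry folding):
+ 0x40d5 = 0x40d5
+ 0x6948 = 0xaa1d
+ 0x040f = 0xae2c
+ 0xe5d7 = 0x9404
One's complement: ~0x9404
Checksum = 0x6bfb


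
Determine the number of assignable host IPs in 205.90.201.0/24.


Host bits = 32 - 24 = 8
Total addresses = 2^8 = 256
Usable = total - 2 (network and broadcast)
Usable hosts: 254


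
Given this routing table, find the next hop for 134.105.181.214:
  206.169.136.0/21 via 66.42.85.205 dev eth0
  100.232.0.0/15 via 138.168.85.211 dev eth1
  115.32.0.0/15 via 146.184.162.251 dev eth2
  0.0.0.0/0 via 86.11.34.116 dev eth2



Longest prefix match for 134.105.181.214:
  /21 206.169.136.0: no
  /15 100.232.0.0: no
  /15 115.32.0.0: no
  /0 0.0.0.0: MATCH
Selected: next-hop 86.11.34.116 via eth2 (matched /0)


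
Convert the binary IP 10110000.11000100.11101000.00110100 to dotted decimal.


10110000 = 176
11000100 = 196
11101000 = 232
00110100 = 52
IP: 176.196.232.52


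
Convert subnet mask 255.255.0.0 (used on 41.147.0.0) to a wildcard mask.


Subnet mask: 255.255.0.0
Wildcard = 255.255.255.255 - subnet mask
255 - 255 = 0
255 - 255 = 0
255 - 0 = 255
255 - 0 = 255
Wildcard: 0.0.255.255


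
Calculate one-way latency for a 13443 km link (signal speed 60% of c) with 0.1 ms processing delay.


Speed = 0.6 * 3e5 km/s = 180000 km/s
Propagation delay = 13443 / 180000 = 0.0747 s = 74.6833 ms
Processing delay = 0.1 ms
Total one-way latency = 74.7833 ms


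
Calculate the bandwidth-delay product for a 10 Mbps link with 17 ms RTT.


BDP = bandwidth * RTT
= 10 Mbps * 17 ms
= 10 * 1e6 * 17 / 1000 bits
= 170000 bits
= 21250 bytes
= 20.752 KB
BDP = 170000 bits (21250 bytes)


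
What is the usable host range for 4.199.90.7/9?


Network: 4.128.0.0
Broadcast: 4.255.255.255
First usable = network + 1
Last usable = broadcast - 1
Range: 4.128.0.1 to 4.255.255.254


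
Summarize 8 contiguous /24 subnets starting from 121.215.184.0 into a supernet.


Original prefix: /24
Number of subnets: 8 = 2^3
New prefix = 24 - 3 = 21
Supernet: 121.215.184.0/21


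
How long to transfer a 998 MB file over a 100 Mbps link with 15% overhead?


Effective throughput = 100 * (1 - 15/100) = 85 Mbps
File size in Mb = 998 * 8 = 7984 Mb
Time = 7984 / 85
Time = 93.9294 seconds


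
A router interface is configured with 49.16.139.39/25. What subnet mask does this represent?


/25 means 25 network bits, 7 host bits
Binary: 11111111111111111111111110000000
Mask: 255.255.255.128


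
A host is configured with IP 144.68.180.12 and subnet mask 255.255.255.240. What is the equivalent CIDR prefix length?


Binary: 11111111.11111111.11111111.11110000
Count leading 1s
Prefix: /28


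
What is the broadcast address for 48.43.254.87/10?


Network: 48.0.0.0/10
Host bits = 22
Set all host bits to 1:
Broadcast: 48.63.255.255


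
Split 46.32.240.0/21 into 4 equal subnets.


New prefix = 21 + 2 = 23
Each subnet has 512 addresses
  46.32.240.0/23
  46.32.242.0/23
  46.32.244.0/23
  46.32.246.0/23
Subnets: 46.32.240.0/23, 46.32.242.0/23, 46.32.244.0/23, 46.32.246.0/23


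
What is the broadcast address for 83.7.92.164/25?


Network: 83.7.92.128/25
Host bits = 7
Set all host bits to 1:
Broadcast: 83.7.92.255


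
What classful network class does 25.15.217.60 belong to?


First octet: 25
Binary: 00011001
0xxxxxxx -> Class A (1-126)
Class A, default mask 255.0.0.0 (/8)


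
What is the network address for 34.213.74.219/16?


IP:   00100010.11010101.01001010.11011011
Mask: 11111111.11111111.00000000.00000000
AND operation:
Net:  00100010.11010101.00000000.00000000
Network: 34.213.0.0/16


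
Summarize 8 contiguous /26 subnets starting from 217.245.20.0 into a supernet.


Original prefix: /26
Number of subnets: 8 = 2^3
New prefix = 26 - 3 = 23
Supernet: 217.245.20.0/23


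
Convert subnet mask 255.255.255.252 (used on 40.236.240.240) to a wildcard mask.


Subnet mask: 255.255.255.252
Wildcard = 255.255.255.255 - subnet mask
255 - 255 = 0
255 - 255 = 0
255 - 255 = 0
255 - 252 = 3
Wildcard: 0.0.0.3


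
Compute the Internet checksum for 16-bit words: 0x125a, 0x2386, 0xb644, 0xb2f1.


Sum all words (with carry folding):
+ 0x125a = 0x125a
+ 0x2386 = 0x35e0
+ 0xb644 = 0xec24
+ 0xb2f1 = 0x9f16
One's complement: ~0x9f16
Checksum = 0x60e9


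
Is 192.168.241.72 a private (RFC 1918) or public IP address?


RFC 1918 private ranges:
  10.0.0.0/8 (10.0.0.0 - 10.255.255.255)
  172.16.0.0/12 (172.16.0.0 - 172.31.255.255)
  192.168.0.0/16 (192.168.0.0 - 192.168.255.255)
Private (in 192.168.0.0/16)


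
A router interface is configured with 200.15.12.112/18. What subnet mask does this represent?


/18 means 18 network bits, 14 host bits
Binary: 11111111111111111100000000000000
Mask: 255.255.192.0


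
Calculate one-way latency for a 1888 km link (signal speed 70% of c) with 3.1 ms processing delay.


Speed = 0.7 * 3e5 km/s = 210000 km/s
Propagation delay = 1888 / 210000 = 0.009 s = 8.9905 ms
Processing delay = 3.1 ms
Total one-way latency = 12.0905 ms


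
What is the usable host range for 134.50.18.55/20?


Network: 134.50.16.0
Broadcast: 134.50.31.255
First usable = network + 1
Last usable = broadcast - 1
Range: 134.50.16.1 to 134.50.31.254


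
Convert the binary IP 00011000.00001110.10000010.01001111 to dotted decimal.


00011000 = 24
00001110 = 14
10000010 = 130
01001111 = 79
IP: 24.14.130.79


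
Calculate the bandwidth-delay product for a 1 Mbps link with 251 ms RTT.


BDP = bandwidth * RTT
= 1 Mbps * 251 ms
= 1 * 1e6 * 251 / 1000 bits
= 251000 bits
= 31375 bytes
= 30.6396 KB
BDP = 251000 bits (31375 bytes)


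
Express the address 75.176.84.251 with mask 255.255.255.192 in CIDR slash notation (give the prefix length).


Binary: 11111111.11111111.11111111.11000000
Count leading 1s
Prefix: /26


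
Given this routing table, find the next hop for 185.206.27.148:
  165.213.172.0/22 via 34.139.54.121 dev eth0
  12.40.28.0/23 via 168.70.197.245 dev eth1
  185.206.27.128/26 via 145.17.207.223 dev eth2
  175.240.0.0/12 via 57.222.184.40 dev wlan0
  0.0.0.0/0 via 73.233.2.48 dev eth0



Longest prefix match for 185.206.27.148:
  /22 165.213.172.0: no
  /23 12.40.28.0: no
  /26 185.206.27.128: MATCH
  /12 175.240.0.0: no
  /0 0.0.0.0: MATCH
Selected: next-hop 145.17.207.223 via eth2 (matched /26)


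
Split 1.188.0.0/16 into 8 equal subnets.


New prefix = 16 + 3 = 19
Each subnet has 8192 addresses
  1.188.0.0/19
  1.188.32.0/19
  1.188.64.0/19
  1.188.96.0/19
  1.188.128.0/19
  1.188.160.0/19
  1.188.192.0/19
  1.188.224.0/19
Subnets: 1.188.0.0/19, 1.188.32.0/19, 1.188.64.0/19, 1.188.96.0/19, 1.188.128.0/19, 1.188.160.0/19, 1.188.192.0/19, 1.188.224.0/19


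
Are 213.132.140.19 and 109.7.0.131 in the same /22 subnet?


Mask: 255.255.252.0
213.132.140.19 AND mask = 213.132.140.0
109.7.0.131 AND mask = 109.7.0.0
No, different subnets (213.132.140.0 vs 109.7.0.0)


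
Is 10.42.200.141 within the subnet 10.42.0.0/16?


Subnet network: 10.42.0.0
Test IP AND mask: 10.42.0.0
Yes, 10.42.200.141 is in 10.42.0.0/16


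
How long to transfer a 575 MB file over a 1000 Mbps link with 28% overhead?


Effective throughput = 1000 * (1 - 28/100) = 720 Mbps
File size in Mb = 575 * 8 = 4600 Mb
Time = 4600 / 720
Time = 6.3889 seconds


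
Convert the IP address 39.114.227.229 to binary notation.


39 = 00100111
114 = 01110010
227 = 11100011
229 = 11100101
Binary: 00100111.01110010.11100011.11100101


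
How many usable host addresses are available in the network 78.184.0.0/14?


Host bits = 32 - 14 = 18
Total addresses = 2^18 = 262144
Usable = total - 2 (network and broadcast)
Usable hosts: 262142


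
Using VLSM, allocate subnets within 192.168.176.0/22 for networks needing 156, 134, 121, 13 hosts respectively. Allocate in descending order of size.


156 hosts -> /24 (254 usable): 192.168.176.0/24
134 hosts -> /24 (254 usable): 192.168.177.0/24
121 hosts -> /25 (126 usable): 192.168.178.0/25
13 hosts -> /28 (14 usable): 192.168.178.128/28
Allocation: 192.168.176.0/24 (156 hosts, 254 usable); 192.168.177.0/24 (134 hosts, 254 usable); 192.168.178.0/25 (121 hosts, 126 usable); 192.168.178.128/28 (13 hosts, 14 usable)


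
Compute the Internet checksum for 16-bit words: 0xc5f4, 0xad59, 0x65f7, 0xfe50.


Sum all words (with carry folding):
+ 0xc5f4 = 0xc5f4
+ 0xad59 = 0x734e
+ 0x65f7 = 0xd945
+ 0xfe50 = 0xd796
One's complement: ~0xd796
Checksum = 0x2869


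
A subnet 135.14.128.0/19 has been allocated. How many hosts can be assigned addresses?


Host bits = 32 - 19 = 13
Total addresses = 2^13 = 8192
Usable = total - 2 (network and broadcast)
Usable hosts: 8190


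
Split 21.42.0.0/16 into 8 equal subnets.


New prefix = 16 + 3 = 19
Each subnet has 8192 addresses
  21.42.0.0/19
  21.42.32.0/19
  21.42.64.0/19
  21.42.96.0/19
  21.42.128.0/19
  21.42.160.0/19
  21.42.192.0/19
  21.42.224.0/19
Subnets: 21.42.0.0/19, 21.42.32.0/19, 21.42.64.0/19, 21.42.96.0/19, 21.42.128.0/19, 21.42.160.0/19, 21.42.192.0/19, 21.42.224.0/19


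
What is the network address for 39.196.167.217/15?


IP:   00100111.11000100.10100111.11011001
Mask: 11111111.11111110.00000000.00000000
AND operation:
Net:  00100111.11000100.00000000.00000000
Network: 39.196.0.0/15


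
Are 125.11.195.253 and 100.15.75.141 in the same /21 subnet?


Mask: 255.255.248.0
125.11.195.253 AND mask = 125.11.192.0
100.15.75.141 AND mask = 100.15.72.0
No, different subnets (125.11.192.0 vs 100.15.72.0)


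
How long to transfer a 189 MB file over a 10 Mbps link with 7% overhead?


Effective throughput = 10 * (1 - 7/100) = 9.3 Mbps
File size in Mb = 189 * 8 = 1512 Mb
Time = 1512 / 9.3
Time = 162.5806 seconds


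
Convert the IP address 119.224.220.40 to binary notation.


119 = 01110111
224 = 11100000
220 = 11011100
40 = 00101000
Binary: 01110111.11100000.11011100.00101000


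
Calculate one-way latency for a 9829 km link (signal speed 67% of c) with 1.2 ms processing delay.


Speed = 0.67 * 3e5 km/s = 201000 km/s
Propagation delay = 9829 / 201000 = 0.0489 s = 48.9005 ms
Processing delay = 1.2 ms
Total one-way latency = 50.1005 ms


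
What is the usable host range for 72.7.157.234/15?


Network: 72.6.0.0
Broadcast: 72.7.255.255
First usable = network + 1
Last usable = broadcast - 1
Range: 72.6.0.1 to 72.7.255.254


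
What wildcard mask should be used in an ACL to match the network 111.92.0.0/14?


Subnet mask: 255.252.0.0
Wildcard = 255.255.255.255 - subnet mask
255 - 255 = 0
255 - 252 = 3
255 - 0 = 255
255 - 0 = 255
Wildcard: 0.3.255.255


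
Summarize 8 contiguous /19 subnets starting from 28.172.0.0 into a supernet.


Original prefix: /19
Number of subnets: 8 = 2^3
New prefix = 19 - 3 = 16
Supernet: 28.172.0.0/16


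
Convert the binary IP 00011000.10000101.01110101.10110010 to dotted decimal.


00011000 = 24
10000101 = 133
01110101 = 117
10110010 = 178
IP: 24.133.117.178


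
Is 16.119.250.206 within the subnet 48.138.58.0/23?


Subnet network: 48.138.58.0
Test IP AND mask: 16.119.250.0
No, 16.119.250.206 is not in 48.138.58.0/23


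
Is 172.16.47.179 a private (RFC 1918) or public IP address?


RFC 1918 private ranges:
  10.0.0.0/8 (10.0.0.0 - 10.255.255.255)
  172.16.0.0/12 (172.16.0.0 - 172.31.255.255)
  192.168.0.0/16 (192.168.0.0 - 192.168.255.255)
Private (in 172.16.0.0/12)


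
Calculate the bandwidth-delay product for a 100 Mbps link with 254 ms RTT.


BDP = bandwidth * RTT
= 100 Mbps * 254 ms
= 100 * 1e6 * 254 / 1000 bits
= 25400000 bits
= 3175000 bytes
= 3100.5859 KB
BDP = 25400000 bits (3175000 bytes)


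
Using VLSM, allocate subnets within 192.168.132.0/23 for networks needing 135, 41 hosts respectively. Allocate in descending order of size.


135 hosts -> /24 (254 usable): 192.168.132.0/24
41 hosts -> /26 (62 usable): 192.168.133.0/26
Allocation: 192.168.132.0/24 (135 hosts, 254 usable); 192.168.133.0/26 (41 hosts, 62 usable)


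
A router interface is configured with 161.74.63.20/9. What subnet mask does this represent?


/9 means 9 network bits, 23 host bits
Binary: 11111111100000000000000000000000
Mask: 255.128.0.0


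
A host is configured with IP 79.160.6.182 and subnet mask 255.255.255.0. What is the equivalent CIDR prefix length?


Binary: 11111111.11111111.11111111.00000000
Count leading 1s
Prefix: /24


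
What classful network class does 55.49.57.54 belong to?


First octet: 55
Binary: 00110111
0xxxxxxx -> Class A (1-126)
Class A, default mask 255.0.0.0 (/8)


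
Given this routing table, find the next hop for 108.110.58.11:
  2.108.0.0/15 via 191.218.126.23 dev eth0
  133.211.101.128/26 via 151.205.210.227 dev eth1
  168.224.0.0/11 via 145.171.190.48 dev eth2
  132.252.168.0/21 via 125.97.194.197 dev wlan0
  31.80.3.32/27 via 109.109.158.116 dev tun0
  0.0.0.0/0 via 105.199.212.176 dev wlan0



Longest prefix match for 108.110.58.11:
  /15 2.108.0.0: no
  /26 133.211.101.128: no
  /11 168.224.0.0: no
  /21 132.252.168.0: no
  /27 31.80.3.32: no
  /0 0.0.0.0: MATCH
Selected: next-hop 105.199.212.176 via wlan0 (matched /0)


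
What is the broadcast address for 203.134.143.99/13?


Network: 203.128.0.0/13
Host bits = 19
Set all host bits to 1:
Broadcast: 203.135.255.255


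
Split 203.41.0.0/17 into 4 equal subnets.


New prefix = 17 + 2 = 19
Each subnet has 8192 addresses
  203.41.0.0/19
  203.41.32.0/19
  203.41.64.0/19
  203.41.96.0/19
Subnets: 203.41.0.0/19, 203.41.32.0/19, 203.41.64.0/19, 203.41.96.0/19


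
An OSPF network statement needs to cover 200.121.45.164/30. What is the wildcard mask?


Subnet mask: 255.255.255.252
Wildcard = 255.255.255.255 - subnet mask
255 - 255 = 0
255 - 255 = 0
255 - 255 = 0
255 - 252 = 3
Wildcard: 0.0.0.3


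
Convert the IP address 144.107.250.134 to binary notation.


144 = 10010000
107 = 01101011
250 = 11111010
134 = 10000110
Binary: 10010000.01101011.11111010.10000110


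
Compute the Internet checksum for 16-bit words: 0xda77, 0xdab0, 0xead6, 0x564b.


Sum all words (with carry folding):
+ 0xda77 = 0xda77
+ 0xdab0 = 0xb528
+ 0xead6 = 0x9fff
+ 0x564b = 0xf64a
One's complement: ~0xf64a
Checksum = 0x09b5


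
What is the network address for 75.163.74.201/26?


IP:   01001011.10100011.01001010.11001001
Mask: 11111111.11111111.11111111.11000000
AND operation:
Net:  01001011.10100011.01001010.11000000
Network: 75.163.74.192/26


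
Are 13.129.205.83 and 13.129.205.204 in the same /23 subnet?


Mask: 255.255.254.0
13.129.205.83 AND mask = 13.129.204.0
13.129.205.204 AND mask = 13.129.204.0
Yes, same subnet (13.129.204.0)


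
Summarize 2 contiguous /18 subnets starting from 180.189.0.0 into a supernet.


Original prefix: /18
Number of subnets: 2 = 2^1
New prefix = 18 - 1 = 17
Supernet: 180.189.0.0/17


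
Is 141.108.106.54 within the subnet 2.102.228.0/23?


Subnet network: 2.102.228.0
Test IP AND mask: 141.108.106.0
No, 141.108.106.54 is not in 2.102.228.0/23


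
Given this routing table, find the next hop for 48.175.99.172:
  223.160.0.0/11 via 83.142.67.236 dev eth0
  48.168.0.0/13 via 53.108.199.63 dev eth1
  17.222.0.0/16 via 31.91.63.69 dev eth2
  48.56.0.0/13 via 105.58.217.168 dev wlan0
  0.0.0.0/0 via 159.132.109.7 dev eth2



Longest prefix match for 48.175.99.172:
  /11 223.160.0.0: no
  /13 48.168.0.0: MATCH
  /16 17.222.0.0: no
  /13 48.56.0.0: no
  /0 0.0.0.0: MATCH
Selected: next-hop 53.108.199.63 via eth1 (matched /13)


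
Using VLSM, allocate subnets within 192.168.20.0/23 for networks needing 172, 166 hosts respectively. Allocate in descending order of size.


172 hosts -> /24 (254 usable): 192.168.20.0/24
166 hosts -> /24 (254 usable): 192.168.21.0/24
Allocation: 192.168.20.0/24 (172 hosts, 254 usable); 192.168.21.0/24 (166 hosts, 254 usable)


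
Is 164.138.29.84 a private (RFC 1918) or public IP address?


RFC 1918 private ranges:
  10.0.0.0/8 (10.0.0.0 - 10.255.255.255)
  172.16.0.0/12 (172.16.0.0 - 172.31.255.255)
  192.168.0.0/16 (192.168.0.0 - 192.168.255.255)
Public (not in any RFC 1918 range)


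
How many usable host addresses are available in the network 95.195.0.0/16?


Host bits = 32 - 16 = 16
Total addresses = 2^16 = 65536
Usable = total - 2 (network and broadcast)
Usable hosts: 65534


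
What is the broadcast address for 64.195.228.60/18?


Network: 64.195.192.0/18
Host bits = 14
Set all host bits to 1:
Broadcast: 64.195.255.255


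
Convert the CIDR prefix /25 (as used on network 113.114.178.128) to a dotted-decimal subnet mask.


/25 means 25 network bits, 7 host bits
Binary: 11111111111111111111111110000000
Mask: 255.255.255.128


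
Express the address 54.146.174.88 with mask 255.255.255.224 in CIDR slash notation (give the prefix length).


Binary: 11111111.11111111.11111111.11100000
Count leading 1s
Prefix: /27


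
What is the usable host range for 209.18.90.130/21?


Network: 209.18.88.0
Broadcast: 209.18.95.255
First usable = network + 1
Last usable = broadcast - 1
Range: 209.18.88.1 to 209.18.95.254


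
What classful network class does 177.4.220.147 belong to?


First octet: 177
Binary: 10110001
10xxxxxx -> Class B (128-191)
Class B, default mask 255.255.0.0 (/16)


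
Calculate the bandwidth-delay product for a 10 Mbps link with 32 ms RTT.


BDP = bandwidth * RTT
= 10 Mbps * 32 ms
= 10 * 1e6 * 32 / 1000 bits
= 320000 bits
= 40000 bytes
= 39.0625 KB
BDP = 320000 bits (40000 bytes)


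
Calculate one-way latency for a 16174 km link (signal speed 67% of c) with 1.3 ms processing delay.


Speed = 0.67 * 3e5 km/s = 201000 km/s
Propagation delay = 16174 / 201000 = 0.0805 s = 80.4677 ms
Processing delay = 1.3 ms
Total one-way latency = 81.7677 ms


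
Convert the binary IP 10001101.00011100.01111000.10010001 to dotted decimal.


10001101 = 141
00011100 = 28
01111000 = 120
10010001 = 145
IP: 141.28.120.145


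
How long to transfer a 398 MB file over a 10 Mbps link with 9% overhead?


Effective throughput = 10 * (1 - 9/100) = 9.1 Mbps
File size in Mb = 398 * 8 = 3184 Mb
Time = 3184 / 9.1
Time = 349.8901 seconds


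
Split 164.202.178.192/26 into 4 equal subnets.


New prefix = 26 + 2 = 28
Each subnet has 16 addresses
  164.202.178.192/28
  164.202.178.208/28
  164.202.178.224/28
  164.202.178.240/28
Subnets: 164.202.178.192/28, 164.202.178.208/28, 164.202.178.224/28, 164.202.178.240/28


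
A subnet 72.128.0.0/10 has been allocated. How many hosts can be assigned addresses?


Host bits = 32 - 10 = 22
Total addresses = 2^22 = 4194304
Usable = total - 2 (network and broadcast)
Usable hosts: 4194302


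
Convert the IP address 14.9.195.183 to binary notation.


14 = 00001110
9 = 00001001
195 = 11000011
183 = 10110111
Binary: 00001110.00001001.11000011.10110111


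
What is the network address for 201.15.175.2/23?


IP:   11001001.00001111.10101111.00000010
Mask: 11111111.11111111.11111110.00000000
AND operation:
Net:  11001001.00001111.10101110.00000000
Network: 201.15.174.0/23


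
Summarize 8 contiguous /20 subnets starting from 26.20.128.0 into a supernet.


Original prefix: /20
Number of subnets: 8 = 2^3
New prefix = 20 - 3 = 17
Supernet: 26.20.128.0/17


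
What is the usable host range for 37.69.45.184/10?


Network: 37.64.0.0
Broadcast: 37.127.255.255
First usable = network + 1
Last usable = broadcast - 1
Range: 37.64.0.1 to 37.127.255.254


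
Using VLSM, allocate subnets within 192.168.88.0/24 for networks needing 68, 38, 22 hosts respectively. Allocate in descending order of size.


68 hosts -> /25 (126 usable): 192.168.88.0/25
38 hosts -> /26 (62 usable): 192.168.88.128/26
22 hosts -> /27 (30 usable): 192.168.88.192/27
Allocation: 192.168.88.0/25 (68 hosts, 126 usable); 192.168.88.128/26 (38 hosts, 62 usable); 192.168.88.192/27 (22 hosts, 30 usable)


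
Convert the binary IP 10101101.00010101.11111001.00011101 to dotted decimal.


10101101 = 173
00010101 = 21
11111001 = 249
00011101 = 29
IP: 173.21.249.29


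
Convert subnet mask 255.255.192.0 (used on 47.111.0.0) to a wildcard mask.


Subnet mask: 255.255.192.0
Wildcard = 255.255.255.255 - subnet mask
255 - 255 = 0
255 - 255 = 0
255 - 192 = 63
255 - 0 = 255
Wildcard: 0.0.63.255


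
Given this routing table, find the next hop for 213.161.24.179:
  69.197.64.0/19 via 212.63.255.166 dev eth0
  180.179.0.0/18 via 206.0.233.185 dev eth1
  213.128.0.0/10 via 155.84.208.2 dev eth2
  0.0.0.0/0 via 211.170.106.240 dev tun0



Longest prefix match for 213.161.24.179:
  /19 69.197.64.0: no
  /18 180.179.0.0: no
  /10 213.128.0.0: MATCH
  /0 0.0.0.0: MATCH
Selected: next-hop 155.84.208.2 via eth2 (matched /10)


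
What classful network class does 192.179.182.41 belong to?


First octet: 192
Binary: 11000000
110xxxxx -> Class C (192-223)
Class C, default mask 255.255.255.0 (/24)


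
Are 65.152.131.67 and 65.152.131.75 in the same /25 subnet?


Mask: 255.255.255.128
65.152.131.67 AND mask = 65.152.131.0
65.152.131.75 AND mask = 65.152.131.0
Yes, same subnet (65.152.131.0)


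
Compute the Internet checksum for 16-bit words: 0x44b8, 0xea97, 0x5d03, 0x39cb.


Sum all words (with carry folding):
+ 0x44b8 = 0x44b8
+ 0xea97 = 0x2f50
+ 0x5d03 = 0x8c53
+ 0x39cb = 0xc61e
One's complement: ~0xc61e
Checksum = 0x39e1


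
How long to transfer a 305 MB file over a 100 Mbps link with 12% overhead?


Effective throughput = 100 * (1 - 12/100) = 88 Mbps
File size in Mb = 305 * 8 = 2440 Mb
Time = 2440 / 88
Time = 27.7273 seconds


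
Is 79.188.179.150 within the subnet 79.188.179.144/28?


Subnet network: 79.188.179.144
Test IP AND mask: 79.188.179.144
Yes, 79.188.179.150 is in 79.188.179.144/28


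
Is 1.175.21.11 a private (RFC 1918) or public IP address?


RFC 1918 private ranges:
  10.0.0.0/8 (10.0.0.0 - 10.255.255.255)
  172.16.0.0/12 (172.16.0.0 - 172.31.255.255)
  192.168.0.0/16 (192.168.0.0 - 192.168.255.255)
Public (not in any RFC 1918 range)


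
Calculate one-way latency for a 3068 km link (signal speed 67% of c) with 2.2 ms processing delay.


Speed = 0.67 * 3e5 km/s = 201000 km/s
Propagation delay = 3068 / 201000 = 0.0153 s = 15.2637 ms
Processing delay = 2.2 ms
Total one-way latency = 17.4637 ms


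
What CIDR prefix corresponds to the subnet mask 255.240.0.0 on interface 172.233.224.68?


Binary: 11111111.11110000.00000000.00000000
Count leading 1s
Prefix: /12


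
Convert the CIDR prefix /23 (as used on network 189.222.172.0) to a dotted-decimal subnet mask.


/23 means 23 network bits, 9 host bits
Binary: 11111111111111111111111000000000
Mask: 255.255.254.0


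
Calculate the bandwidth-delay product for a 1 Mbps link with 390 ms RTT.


BDP = bandwidth * RTT
= 1 Mbps * 390 ms
= 1 * 1e6 * 390 / 1000 bits
= 390000 bits
= 48750 bytes
= 47.6074 KB
BDP = 390000 bits (48750 bytes)


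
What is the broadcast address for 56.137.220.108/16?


Network: 56.137.0.0/16
Host bits = 16
Set all host bits to 1:
Broadcast: 56.137.255.255


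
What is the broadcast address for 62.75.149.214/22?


Network: 62.75.148.0/22
Host bits = 10
Set all host bits to 1:
Broadcast: 62.75.151.255


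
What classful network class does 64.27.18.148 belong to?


First octet: 64
Binary: 01000000
0xxxxxxx -> Class A (1-126)
Class A, default mask 255.0.0.0 (/8)


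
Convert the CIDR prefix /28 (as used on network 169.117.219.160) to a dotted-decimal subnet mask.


/28 means 28 network bits, 4 host bits
Binary: 11111111111111111111111111110000
Mask: 255.255.255.240


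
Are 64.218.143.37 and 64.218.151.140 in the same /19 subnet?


Mask: 255.255.224.0
64.218.143.37 AND mask = 64.218.128.0
64.218.151.140 AND mask = 64.218.128.0
Yes, same subnet (64.218.128.0)


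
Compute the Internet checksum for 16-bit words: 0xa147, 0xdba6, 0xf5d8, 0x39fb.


Sum all words (with carry folding):
+ 0xa147 = 0xa147
+ 0xdba6 = 0x7cee
+ 0xf5d8 = 0x72c7
+ 0x39fb = 0xacc2
One's complement: ~0xacc2
Checksum = 0x533d


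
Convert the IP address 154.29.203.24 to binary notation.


154 = 10011010
29 = 00011101
203 = 11001011
24 = 00011000
Binary: 10011010.00011101.11001011.00011000


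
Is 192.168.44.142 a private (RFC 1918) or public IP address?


RFC 1918 private ranges:
  10.0.0.0/8 (10.0.0.0 - 10.255.255.255)
  172.16.0.0/12 (172.16.0.0 - 172.31.255.255)
  192.168.0.0/16 (192.168.0.0 - 192.168.255.255)
Private (in 192.168.0.0/16)


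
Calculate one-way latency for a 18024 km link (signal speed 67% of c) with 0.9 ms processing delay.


Speed = 0.67 * 3e5 km/s = 201000 km/s
Propagation delay = 18024 / 201000 = 0.0897 s = 89.6716 ms
Processing delay = 0.9 ms
Total one-way latency = 90.5716 ms


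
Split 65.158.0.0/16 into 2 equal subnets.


New prefix = 16 + 1 = 17
Each subnet has 32768 addresses
  65.158.0.0/17
  65.158.128.0/17
Subnets: 65.158.0.0/17, 65.158.128.0/17


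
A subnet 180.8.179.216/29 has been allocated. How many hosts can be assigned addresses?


Host bits = 32 - 29 = 3
Total addresses = 2^3 = 8
Usable = total - 2 (network and broadcast)
Usable hosts: 6


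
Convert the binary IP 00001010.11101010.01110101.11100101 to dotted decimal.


00001010 = 10
11101010 = 234
01110101 = 117
11100101 = 229
IP: 10.234.117.229


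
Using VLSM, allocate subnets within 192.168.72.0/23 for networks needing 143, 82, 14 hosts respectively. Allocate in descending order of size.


143 hosts -> /24 (254 usable): 192.168.72.0/24
82 hosts -> /25 (126 usable): 192.168.73.0/25
14 hosts -> /28 (14 usable): 192.168.73.128/28
Allocation: 192.168.72.0/24 (143 hosts, 254 usable); 192.168.73.0/25 (82 hosts, 126 usable); 192.168.73.128/28 (14 hosts, 14 usable)


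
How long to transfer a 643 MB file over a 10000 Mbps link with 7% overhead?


Effective throughput = 10000 * (1 - 7/100) = 9300 Mbps
File size in Mb = 643 * 8 = 5144 Mb
Time = 5144 / 9300
Time = 0.5531 seconds


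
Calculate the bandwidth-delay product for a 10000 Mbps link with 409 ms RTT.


BDP = bandwidth * RTT
= 10000 Mbps * 409 ms
= 10000 * 1e6 * 409 / 1000 bits
= 4090000000 bits
= 511250000 bytes
= 499267.5781 KB
BDP = 4090000000 bits (511250000 bytes)


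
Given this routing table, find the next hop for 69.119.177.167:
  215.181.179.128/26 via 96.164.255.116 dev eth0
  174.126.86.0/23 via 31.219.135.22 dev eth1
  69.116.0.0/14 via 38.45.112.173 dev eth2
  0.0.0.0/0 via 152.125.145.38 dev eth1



Longest prefix match for 69.119.177.167:
  /26 215.181.179.128: no
  /23 174.126.86.0: no
  /14 69.116.0.0: MATCH
  /0 0.0.0.0: MATCH
Selected: next-hop 38.45.112.173 via eth2 (matched /14)


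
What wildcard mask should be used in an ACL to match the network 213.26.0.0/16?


Subnet mask: 255.255.0.0
Wildcard = 255.255.255.255 - subnet mask
255 - 255 = 0
255 - 255 = 0
255 - 0 = 255
255 - 0 = 255
Wildcard: 0.0.255.255


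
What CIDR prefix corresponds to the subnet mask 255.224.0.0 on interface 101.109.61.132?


Binary: 11111111.11100000.00000000.00000000
Count leading 1s
Prefix: /11


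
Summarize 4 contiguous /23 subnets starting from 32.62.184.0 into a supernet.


Original prefix: /23
Number of subnets: 4 = 2^2
New prefix = 23 - 2 = 21
Supernet: 32.62.184.0/21


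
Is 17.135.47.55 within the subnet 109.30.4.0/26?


Subnet network: 109.30.4.0
Test IP AND mask: 17.135.47.0
No, 17.135.47.55 is not in 109.30.4.0/26


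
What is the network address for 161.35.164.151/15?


IP:   10100001.00100011.10100100.10010111
Mask: 11111111.11111110.00000000.00000000
AND operation:
Net:  10100001.00100010.00000000.00000000
Network: 161.34.0.0/15


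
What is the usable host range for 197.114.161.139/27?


Network: 197.114.161.128
Broadcast: 197.114.161.159
First usable = network + 1
Last usable = broadcast - 1
Range: 197.114.161.129 to 197.114.161.158


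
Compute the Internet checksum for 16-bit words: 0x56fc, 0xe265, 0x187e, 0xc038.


Sum all words (with carry folding):
+ 0x56fc = 0x56fc
+ 0xe265 = 0x3962
+ 0x187e = 0x51e0
+ 0xc038 = 0x1219
One's complement: ~0x1219
Checksum = 0xede6


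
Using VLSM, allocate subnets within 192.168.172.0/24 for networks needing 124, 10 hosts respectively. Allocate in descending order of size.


124 hosts -> /25 (126 usable): 192.168.172.0/25
10 hosts -> /28 (14 usable): 192.168.172.128/28
Allocation: 192.168.172.0/25 (124 hosts, 126 usable); 192.168.172.128/28 (10 hosts, 14 usable)


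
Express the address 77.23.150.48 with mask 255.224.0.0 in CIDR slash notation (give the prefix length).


Binary: 11111111.11100000.00000000.00000000
Count leading 1s
Prefix: /11


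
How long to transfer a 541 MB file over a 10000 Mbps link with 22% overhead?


Effective throughput = 10000 * (1 - 22/100) = 7800 Mbps
File size in Mb = 541 * 8 = 4328 Mb
Time = 4328 / 7800
Time = 0.5549 seconds


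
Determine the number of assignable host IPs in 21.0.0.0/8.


Host bits = 32 - 8 = 24
Total addresses = 2^24 = 16777216
Usable = total - 2 (network and broadcast)
Usable hosts: 16777214


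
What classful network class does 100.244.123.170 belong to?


First octet: 100
Binary: 01100100
0xxxxxxx -> Class A (1-126)
Class A, default mask 255.0.0.0 (/8)


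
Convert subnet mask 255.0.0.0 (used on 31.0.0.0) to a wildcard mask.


Subnet mask: 255.0.0.0
Wildcard = 255.255.255.255 - subnet mask
255 - 255 = 0
255 - 0 = 255
255 - 0 = 255
255 - 0 = 255
Wildcard: 0.255.255.255


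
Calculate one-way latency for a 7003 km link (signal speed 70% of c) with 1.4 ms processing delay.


Speed = 0.7 * 3e5 km/s = 210000 km/s
Propagation delay = 7003 / 210000 = 0.0333 s = 33.3476 ms
Processing delay = 1.4 ms
Total one-way latency = 34.7476 ms


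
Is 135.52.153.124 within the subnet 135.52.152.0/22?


Subnet network: 135.52.152.0
Test IP AND mask: 135.52.152.0
Yes, 135.52.153.124 is in 135.52.152.0/22


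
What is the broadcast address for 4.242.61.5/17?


Network: 4.242.0.0/17
Host bits = 15
Set all host bits to 1:
Broadcast: 4.242.127.255


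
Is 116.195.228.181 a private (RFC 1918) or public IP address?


RFC 1918 private ranges:
  10.0.0.0/8 (10.0.0.0 - 10.255.255.255)
  172.16.0.0/12 (172.16.0.0 - 172.31.255.255)
  192.168.0.0/16 (192.168.0.0 - 192.168.255.255)
Public (not in any RFC 1918 range)


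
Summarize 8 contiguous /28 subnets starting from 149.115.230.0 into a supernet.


Original prefix: /28
Number of subnets: 8 = 2^3
New prefix = 28 - 3 = 25
Supernet: 149.115.230.0/25


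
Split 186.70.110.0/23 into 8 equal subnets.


New prefix = 23 + 3 = 26
Each subnet has 64 addresses
  186.70.110.0/26
  186.70.110.64/26
  186.70.110.128/26
  186.70.110.192/26
  186.70.111.0/26
  186.70.111.64/26
  186.70.111.128/26
  186.70.111.192/26
Subnets: 186.70.110.0/26, 186.70.110.64/26, 186.70.110.128/26, 186.70.110.192/26, 186.70.111.0/26, 186.70.111.64/26, 186.70.111.128/26, 186.70.111.192/26


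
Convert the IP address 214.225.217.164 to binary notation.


214 = 11010110
225 = 11100001
217 = 11011001
164 = 10100100
Binary: 11010110.11100001.11011001.10100100


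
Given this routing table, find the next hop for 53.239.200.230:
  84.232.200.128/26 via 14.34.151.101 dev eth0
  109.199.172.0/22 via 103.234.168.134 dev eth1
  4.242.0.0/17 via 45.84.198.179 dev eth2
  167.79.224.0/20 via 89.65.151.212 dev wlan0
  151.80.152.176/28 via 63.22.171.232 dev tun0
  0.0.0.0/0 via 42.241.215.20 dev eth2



Longest prefix match for 53.239.200.230:
  /26 84.232.200.128: no
  /22 109.199.172.0: no
  /17 4.242.0.0: no
  /20 167.79.224.0: no
  /28 151.80.152.176: no
  /0 0.0.0.0: MATCH
Selected: next-hop 42.241.215.20 via eth2 (matched /0)


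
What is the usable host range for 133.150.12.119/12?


Network: 133.144.0.0
Broadcast: 133.159.255.255
First usable = network + 1
Last usable = broadcast - 1
Range: 133.144.0.1 to 133.159.255.254


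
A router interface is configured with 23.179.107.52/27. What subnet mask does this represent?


/27 means 27 network bits, 5 host bits
Binary: 11111111111111111111111111100000
Mask: 255.255.255.224


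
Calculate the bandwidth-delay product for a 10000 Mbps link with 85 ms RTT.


BDP = bandwidth * RTT
= 10000 Mbps * 85 ms
= 10000 * 1e6 * 85 / 1000 bits
= 850000000 bits
= 106250000 bytes
= 103759.7656 KB
BDP = 850000000 bits (106250000 bytes)


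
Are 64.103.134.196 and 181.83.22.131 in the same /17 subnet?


Mask: 255.255.128.0
64.103.134.196 AND mask = 64.103.128.0
181.83.22.131 AND mask = 181.83.0.0
No, different subnets (64.103.128.0 vs 181.83.0.0)


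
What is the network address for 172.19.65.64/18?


IP:   10101100.00010011.01000001.01000000
Mask: 11111111.11111111.11000000.00000000
AND operation:
Net:  10101100.00010011.01000000.00000000
Network: 172.19.64.0/18


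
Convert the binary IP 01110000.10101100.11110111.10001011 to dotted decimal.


01110000 = 112
10101100 = 172
11110111 = 247
10001011 = 139
IP: 112.172.247.139


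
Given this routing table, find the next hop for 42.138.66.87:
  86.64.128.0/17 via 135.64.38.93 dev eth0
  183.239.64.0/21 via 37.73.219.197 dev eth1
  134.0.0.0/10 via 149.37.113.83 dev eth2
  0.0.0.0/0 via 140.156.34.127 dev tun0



Longest prefix match for 42.138.66.87:
  /17 86.64.128.0: no
  /21 183.239.64.0: no
  /10 134.0.0.0: no
  /0 0.0.0.0: MATCH
Selected: next-hop 140.156.34.127 via tun0 (matched /0)


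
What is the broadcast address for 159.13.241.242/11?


Network: 159.0.0.0/11
Host bits = 21
Set all host bits to 1:
Broadcast: 159.31.255.255


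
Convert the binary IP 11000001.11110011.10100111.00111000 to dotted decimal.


11000001 = 193
11110011 = 243
10100111 = 167
00111000 = 56
IP: 193.243.167.56


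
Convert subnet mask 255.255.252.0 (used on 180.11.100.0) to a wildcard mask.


Subnet mask: 255.255.252.0
Wildcard = 255.255.255.255 - subnet mask
255 - 255 = 0
255 - 255 = 0
255 - 252 = 3
255 - 0 = 255
Wildcard: 0.0.3.255


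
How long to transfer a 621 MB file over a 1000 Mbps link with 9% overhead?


Effective throughput = 1000 * (1 - 9/100) = 910 Mbps
File size in Mb = 621 * 8 = 4968 Mb
Time = 4968 / 910
Time = 5.4593 seconds


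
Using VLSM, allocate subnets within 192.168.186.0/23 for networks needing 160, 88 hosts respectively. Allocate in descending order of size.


160 hosts -> /24 (254 usable): 192.168.186.0/24
88 hosts -> /25 (126 usable): 192.168.187.0/25
Allocation: 192.168.186.0/24 (160 hosts, 254 usable); 192.168.187.0/25 (88 hosts, 126 usable)


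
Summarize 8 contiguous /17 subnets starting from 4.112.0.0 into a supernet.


Original prefix: /17
Number of subnets: 8 = 2^3
New prefix = 17 - 3 = 14
Supernet: 4.112.0.0/14


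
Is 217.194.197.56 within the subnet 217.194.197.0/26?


Subnet network: 217.194.197.0
Test IP AND mask: 217.194.197.0
Yes, 217.194.197.56 is in 217.194.197.0/26


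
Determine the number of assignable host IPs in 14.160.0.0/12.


Host bits = 32 - 12 = 20
Total addresses = 2^20 = 1048576
Usable = total - 2 (network and broadcast)
Usable hosts: 1048574


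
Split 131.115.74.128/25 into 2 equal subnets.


New prefix = 25 + 1 = 26
Each subnet has 64 addresses
  131.115.74.128/26
  131.115.74.192/26
Subnets: 131.115.74.128/26, 131.115.74.192/26


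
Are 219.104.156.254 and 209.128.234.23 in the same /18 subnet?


Mask: 255.255.192.0
219.104.156.254 AND mask = 219.104.128.0
209.128.234.23 AND mask = 209.128.192.0
No, different subnets (219.104.128.0 vs 209.128.192.0)


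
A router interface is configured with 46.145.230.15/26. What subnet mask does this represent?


/26 means 26 network bits, 6 host bits
Binary: 11111111111111111111111111000000
Mask: 255.255.255.192


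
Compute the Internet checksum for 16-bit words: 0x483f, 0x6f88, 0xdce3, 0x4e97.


Sum all words (with carry folding):
+ 0x483f = 0x483f
+ 0x6f88 = 0xb7c7
+ 0xdce3 = 0x94ab
+ 0x4e97 = 0xe342
One's complement: ~0xe342
Checksum = 0x1cbd


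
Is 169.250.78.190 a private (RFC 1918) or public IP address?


RFC 1918 private ranges:
  10.0.0.0/8 (10.0.0.0 - 10.255.255.255)
  172.16.0.0/12 (172.16.0.0 - 172.31.255.255)
  192.168.0.0/16 (192.168.0.0 - 192.168.255.255)
Public (not in any RFC 1918 range)


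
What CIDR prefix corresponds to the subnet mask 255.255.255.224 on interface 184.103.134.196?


Binary: 11111111.11111111.11111111.11100000
Count leading 1s
Prefix: /27


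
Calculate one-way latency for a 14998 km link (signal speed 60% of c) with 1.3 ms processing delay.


Speed = 0.6 * 3e5 km/s = 180000 km/s
Propagation delay = 14998 / 180000 = 0.0833 s = 83.3222 ms
Processing delay = 1.3 ms
Total one-way latency = 84.6222 ms


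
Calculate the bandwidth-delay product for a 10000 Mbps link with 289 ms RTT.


BDP = bandwidth * RTT
= 10000 Mbps * 289 ms
= 10000 * 1e6 * 289 / 1000 bits
= 2890000000 bits
= 361250000 bytes
= 352783.2031 KB
BDP = 2890000000 bits (361250000 bytes)


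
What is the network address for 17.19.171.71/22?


IP:   00010001.00010011.10101011.01000111
Mask: 11111111.11111111.11111100.00000000
AND operation:
Net:  00010001.00010011.10101000.00000000
Network: 17.19.168.0/22


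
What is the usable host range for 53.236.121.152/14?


Network: 53.236.0.0
Broadcast: 53.239.255.255
First usable = network + 1
Last usable = broadcast - 1
Range: 53.236.0.1 to 53.239.255.254


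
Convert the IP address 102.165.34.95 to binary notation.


102 = 01100110
165 = 10100101
34 = 00100010
95 = 01011111
Binary: 01100110.10100101.00100010.01011111


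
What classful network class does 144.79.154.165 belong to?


First octet: 144
Binary: 10010000
10xxxxxx -> Class B (128-191)
Class B, default mask 255.255.0.0 (/16)


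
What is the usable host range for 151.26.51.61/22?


Network: 151.26.48.0
Broadcast: 151.26.51.255
First usable = network + 1
Last usable = broadcast - 1
Range: 151.26.48.1 to 151.26.51.254


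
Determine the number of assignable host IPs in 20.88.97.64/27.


Host bits = 32 - 27 = 5
Total addresses = 2^5 = 32
Usable = total - 2 (network and broadcast)
Usable hosts: 30


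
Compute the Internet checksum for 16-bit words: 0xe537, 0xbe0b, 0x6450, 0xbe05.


Sum all words (with carry folding):
+ 0xe537 = 0xe537
+ 0xbe0b = 0xa343
+ 0x6450 = 0x0794
+ 0xbe05 = 0xc599
One's complement: ~0xc599
Checksum = 0x3a66


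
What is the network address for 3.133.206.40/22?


IP:   00000011.10000101.11001110.00101000
Mask: 11111111.11111111.11111100.00000000
AND operation:
Net:  00000011.10000101.11001100.00000000
Network: 3.133.204.0/22


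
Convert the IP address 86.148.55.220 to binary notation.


86 = 01010110
148 = 10010100
55 = 00110111
220 = 11011100
Binary: 01010110.10010100.00110111.11011100


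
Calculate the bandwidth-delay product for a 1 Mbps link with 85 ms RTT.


BDP = bandwidth * RTT
= 1 Mbps * 85 ms
= 1 * 1e6 * 85 / 1000 bits
= 85000 bits
= 10625 bytes
= 10.376 KB
BDP = 85000 bits (10625 bytes)


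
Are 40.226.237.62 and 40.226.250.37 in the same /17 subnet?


Mask: 255.255.128.0
40.226.237.62 AND mask = 40.226.128.0
40.226.250.37 AND mask = 40.226.128.0
Yes, same subnet (40.226.128.0)


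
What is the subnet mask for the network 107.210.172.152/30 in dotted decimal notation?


/30 means 30 network bits, 2 host bits
Binary: 11111111111111111111111111111100
Mask: 255.255.255.252


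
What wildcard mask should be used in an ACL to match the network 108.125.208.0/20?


Subnet mask: 255.255.240.0
Wildcard = 255.255.255.255 - subnet mask
255 - 255 = 0
255 - 255 = 0
255 - 240 = 15
255 - 0 = 255
Wildcard: 0.0.15.255
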